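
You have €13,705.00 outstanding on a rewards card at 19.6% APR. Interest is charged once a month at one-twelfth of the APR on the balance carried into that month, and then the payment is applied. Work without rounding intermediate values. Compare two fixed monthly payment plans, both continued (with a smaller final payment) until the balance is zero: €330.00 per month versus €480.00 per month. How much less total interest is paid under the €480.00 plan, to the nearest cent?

Monthly rate r = 19.6%/12 = 1.63333% = 0.0163333.
At €330.00/mo: n = ⌈−ln(1 − rB₀/P)/ln(1+r)⌉ = 71 payments (last €2.61); total interest = total paid − €13,705.00 = €9,397.61.
At €480.00/mo: 39 payments (last €367.01); total interest €4,902.01.
Interest saved = €9,397.61 − €4,902.01 = €4,495.60.

€4,495.60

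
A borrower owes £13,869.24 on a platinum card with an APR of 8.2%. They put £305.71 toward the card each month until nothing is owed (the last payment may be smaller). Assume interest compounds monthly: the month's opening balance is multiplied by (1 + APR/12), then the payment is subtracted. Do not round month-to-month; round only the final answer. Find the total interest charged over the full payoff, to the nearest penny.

Monthly rate r = 8.2%/12 = 0.683333% = 0.00683333.
Payoff takes n = ⌈−ln(1 − rB₀/P)/ln(1+r)⌉ = ⌈54.489⌉ = 55 payments; the last is £149.89.
Total paid = 54·£305.71 + £149.89 = £16,658.23.
Total interest = total paid − principal = £16,658.23 − £13,869.24 = £2,788.99.

£2,788.99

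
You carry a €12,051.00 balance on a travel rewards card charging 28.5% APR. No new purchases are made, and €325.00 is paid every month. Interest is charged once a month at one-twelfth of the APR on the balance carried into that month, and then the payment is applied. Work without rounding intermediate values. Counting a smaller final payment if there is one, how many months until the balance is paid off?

91 payments

Monthly rate r = 28.5%/12 = 2.375% = 0.02375.
Recurrence: B ← B·(1+r) − €325.00.
Month 1: interest €286.21; balance after payment €12,012.21.
Month 2: interest €285.29; balance after payment €11,972.50.
Closed form: n = −ln(1 − rB₀/P)/ln(1+r) = −ln(0.11935)/ln(1.02375) ≈ 90.562, so the balance reaches zero during payment 91.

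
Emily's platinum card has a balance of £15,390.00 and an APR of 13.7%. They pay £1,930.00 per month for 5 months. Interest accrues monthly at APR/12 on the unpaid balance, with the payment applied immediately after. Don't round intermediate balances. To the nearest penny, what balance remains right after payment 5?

£6,415.93

Monthly rate r = 13.7%/12 = 1.14167% = 0.0114167.
Each month: B ← B·(1+r) − £1,930.00.
Month 1: interest £175.70; balance after payment £13,635.70.
Month 2: interest £155.67; balance after payment £11,861.38.
Month 3: interest £135.42; balance after payment £10,066.79.
Month 4: interest £114.93; balance after payment £8,251.72.
Month 5: interest £94.21; balance after payment £6,415.93.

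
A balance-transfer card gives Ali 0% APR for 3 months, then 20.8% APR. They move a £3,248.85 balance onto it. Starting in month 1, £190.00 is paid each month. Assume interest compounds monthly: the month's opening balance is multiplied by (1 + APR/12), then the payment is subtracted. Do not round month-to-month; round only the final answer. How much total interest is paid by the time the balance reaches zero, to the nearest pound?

£420

Promo months 1–3 at r₀ = 0%/12 = 0; months 4+ at r₁ = 20.8%/12 = 0.0173333.
After month 3 (no interest yet): B = £3,248.85 − 3·£190.00 = £2,678.85.
Then at r₁ with £190.00/mo: n₂ = −ln(1 − r₁·B/P)/ln(1+r₁) ≈ 16.31 → 17 more payments.
Total paid = 19·£190.00 + £58.59 = £3,668.59; interest = £3,668.59 − £3,248.85 = £419.74.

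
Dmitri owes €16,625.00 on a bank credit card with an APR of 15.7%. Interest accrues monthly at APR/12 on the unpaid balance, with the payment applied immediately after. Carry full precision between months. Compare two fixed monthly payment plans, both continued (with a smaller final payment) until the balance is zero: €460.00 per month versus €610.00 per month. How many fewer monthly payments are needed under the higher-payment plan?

Monthly rate r = 15.7%/12 = 1.30833% = 0.0130833.
At €460.00/mo: n = ⌈−ln(1 − rB₀/P)/ln(1+r)⌉ = 50 payments (last €118.84); total interest = total paid − €16,625.00 = €6,033.84.
At €610.00/mo: 34 payments (last €563.37); total interest €4,068.37.
Payments saved = 50 − 34 = 16.

16 fewer payments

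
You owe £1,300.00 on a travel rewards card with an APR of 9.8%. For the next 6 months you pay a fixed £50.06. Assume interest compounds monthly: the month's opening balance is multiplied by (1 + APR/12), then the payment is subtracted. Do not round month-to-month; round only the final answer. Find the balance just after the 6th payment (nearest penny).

£1,058.46

Monthly rate r = 9.8%/12 = 0.816667% = 0.00816667.
Each month: B ← B·(1+r) − £50.06.
Month 1: interest £10.62; balance after payment £1,260.56.
Month 2: interest £10.29; balance after payment £1,220.79.
Month 3: interest £9.97; balance after payment £1,180.70.
Month 4: interest £9.64; balance after payment £1,140.28.
Month 5: interest £9.31; balance after payment £1,099.54.
Month 6: interest £8.98; balance after payment £1,058.46.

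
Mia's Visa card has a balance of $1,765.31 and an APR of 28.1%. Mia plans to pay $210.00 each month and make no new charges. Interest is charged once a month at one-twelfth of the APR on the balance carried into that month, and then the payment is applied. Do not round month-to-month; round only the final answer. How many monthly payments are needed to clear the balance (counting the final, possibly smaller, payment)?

10 payments

Monthly rate r = 28.1%/12 = 2.34167% = 0.0234167.
Recurrence: B ← B·(1+r) − $210.00.
Month 1: interest $41.34; balance after payment $1,596.65.
Month 2: interest $37.39; balance after payment $1,424.04.
Closed form: n = −ln(1 − rB₀/P)/ln(1+r) = −ln(0.80315)/ln(1.02342) ≈ 9.470, so the balance reaches zero during payment 10.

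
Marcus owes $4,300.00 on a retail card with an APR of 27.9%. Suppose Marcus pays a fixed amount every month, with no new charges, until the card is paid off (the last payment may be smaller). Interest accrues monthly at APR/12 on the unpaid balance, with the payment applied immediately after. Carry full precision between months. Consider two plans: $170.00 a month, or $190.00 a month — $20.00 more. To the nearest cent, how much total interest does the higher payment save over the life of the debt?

$385.54

Monthly rate r = 27.9%/12 = 2.325% = 0.02325.
At $170.00/mo: n = ⌈−ln(1 − rB₀/P)/ln(1+r)⌉ = 39 payments (last $100.77); total interest = total paid − $4,300.00 = $2,260.77.
At $190.00/mo: 33 payments (last $95.23); total interest $1,875.23.
Interest saved = $2,260.77 − $1,875.23 = $385.54.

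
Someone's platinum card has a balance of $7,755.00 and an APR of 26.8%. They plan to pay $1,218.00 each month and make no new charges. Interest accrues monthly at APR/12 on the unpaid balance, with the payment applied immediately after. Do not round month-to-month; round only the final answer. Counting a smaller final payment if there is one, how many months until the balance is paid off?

Monthly rate r = 26.8%/12 = 2.23333% = 0.0223333.
Recurrence: B ← B·(1+r) − $1,218.00.
Month 1: interest $173.19; balance after payment $6,710.19.
Month 2: interest $149.86; balance after payment $5,642.06.
Closed form: n = −ln(1 − rB₀/P)/ln(1+r) = −ln(0.8578)/ln(1.02233) ≈ 6.944, so the balance reaches zero during payment 7.

7 payments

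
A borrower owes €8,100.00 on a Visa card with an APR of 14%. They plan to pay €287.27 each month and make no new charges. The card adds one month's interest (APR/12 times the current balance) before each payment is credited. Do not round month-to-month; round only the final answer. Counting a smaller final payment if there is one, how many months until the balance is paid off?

35 months

Monthly rate r = 14%/12 = 1.16667% = 0.0116667.
Recurrence: B ← B·(1+r) − €287.27.
Month 1: interest €94.50; balance after payment €7,907.23.
Month 2: interest €92.25; balance after payment €7,712.21.
Closed form: n = −ln(1 − rB₀/P)/ln(1+r) = −ln(0.67104)/ln(1.01167) ≈ 34.393, so the balance reaches zero during payment 35.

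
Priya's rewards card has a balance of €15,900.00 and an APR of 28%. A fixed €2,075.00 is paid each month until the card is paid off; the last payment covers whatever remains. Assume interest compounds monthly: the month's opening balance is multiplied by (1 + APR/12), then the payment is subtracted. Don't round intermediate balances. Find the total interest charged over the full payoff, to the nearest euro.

€1,827

Monthly rate r = 28%/12 = 2.33333% = 0.0233333.
Payoff takes n = ⌈−ln(1 − rB₀/P)/ln(1+r)⌉ = ⌈8.540⌉ = 9 payments; the last is €1,126.92.
Total paid = 8·€2,075.00 + €1,126.92 = €17,726.92.
Total interest = total paid − principal = €17,726.92 − €15,900.00 = €1,826.92.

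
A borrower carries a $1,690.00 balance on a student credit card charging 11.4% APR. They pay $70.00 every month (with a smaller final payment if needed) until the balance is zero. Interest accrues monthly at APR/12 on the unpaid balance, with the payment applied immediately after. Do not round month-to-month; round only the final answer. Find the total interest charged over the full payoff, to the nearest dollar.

Monthly rate r = 11.4%/12 = 0.95% = 0.0095.
Payoff takes n = ⌈−ln(1 − rB₀/P)/ln(1+r)⌉ = ⌈27.554⌉ = 28 payments; the last is $38.88.
Total paid = 27·$70.00 + $38.88 = $1,928.88.
Total interest = total paid − principal = $1,928.88 − $1,690.00 = $238.88.

$239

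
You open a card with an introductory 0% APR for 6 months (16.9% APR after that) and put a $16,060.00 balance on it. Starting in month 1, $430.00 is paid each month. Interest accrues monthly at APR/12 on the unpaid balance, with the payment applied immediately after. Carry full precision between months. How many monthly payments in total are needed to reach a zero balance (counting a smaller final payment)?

Promo months 1–6 at r₀ = 0%/12 = 0; months 7+ at r₁ = 16.9%/12 = 0.0140833.
After month 6 (no interest yet): B = $16,060.00 − 6·$430.00 = $13,480.00.
Then at r₁ with $430.00/mo: n₂ = −ln(1 − r₁·B/P)/ln(1+r₁) ≈ 41.65 → 42 more payments.

48 months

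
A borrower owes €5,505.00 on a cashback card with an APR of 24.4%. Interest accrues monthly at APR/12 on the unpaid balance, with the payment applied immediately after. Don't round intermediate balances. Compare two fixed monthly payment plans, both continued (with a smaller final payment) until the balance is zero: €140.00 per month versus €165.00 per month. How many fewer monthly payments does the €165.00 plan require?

Monthly rate r = 24.4%/12 = 2.03333% = 0.0203333.
At €140.00/mo: n = ⌈−ln(1 − rB₀/P)/ln(1+r)⌉ = 80 payments (last €117.72); total interest = total paid − €5,505.00 = €5,672.72.
At €165.00/mo: 57 payments (last €59.26); total interest €3,794.26.
Payments saved = 80 − 57 = 23.

23 fewer payments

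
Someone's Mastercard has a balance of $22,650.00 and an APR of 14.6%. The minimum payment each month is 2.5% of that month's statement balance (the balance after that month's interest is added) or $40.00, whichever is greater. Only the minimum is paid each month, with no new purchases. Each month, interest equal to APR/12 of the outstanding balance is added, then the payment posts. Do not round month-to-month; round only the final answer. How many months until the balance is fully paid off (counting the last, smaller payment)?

Monthly rate r = 14.6%/12 = 1.21667% = 0.0121667.
While 2.5% of the post-interest balance exceeds $40.00, each month B ← (B·(1+r))·(1 − 0.025), i.e. B shrinks by the factor (1+r)·0.975 = 0.98686.
This holds for months 1–202. Entering month 203 the balance is $1,566.43; 2.5% of the post-interest balance is now below $40.00, so the flat $40.00 minimum applies from here.
From month 203 a fixed $40.00 at rate r clears $1,566.43 in 54 more payments. Total: 202 + 54 = 256 months.

256 months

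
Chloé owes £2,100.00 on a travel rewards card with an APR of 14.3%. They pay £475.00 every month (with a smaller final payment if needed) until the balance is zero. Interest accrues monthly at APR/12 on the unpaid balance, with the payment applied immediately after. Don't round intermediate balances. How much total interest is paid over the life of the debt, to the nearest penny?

Monthly rate r = 14.3%/12 = 1.19167% = 0.0119167.
Payoff takes n = ⌈−ln(1 − rB₀/P)/ln(1+r)⌉ = ⌈4.569⌉ = 5 payments; the last is £270.86.
Total paid = 4·£475.00 + £270.86 = £2,170.86.
Total interest = total paid − principal = £2,170.86 − £2,100.00 = £70.86.

£70.86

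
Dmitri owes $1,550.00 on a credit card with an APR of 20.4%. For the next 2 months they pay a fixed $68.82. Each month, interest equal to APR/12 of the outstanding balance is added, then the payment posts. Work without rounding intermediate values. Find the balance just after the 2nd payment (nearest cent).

$1,464.34

Monthly rate r = 20.4%/12 = 1.7% = 0.017.
Each month: B ← B·(1+r) − $68.82.
Month 1: interest $26.35; balance after payment $1,507.53.
Month 2: interest $25.63; balance after payment $1,464.34.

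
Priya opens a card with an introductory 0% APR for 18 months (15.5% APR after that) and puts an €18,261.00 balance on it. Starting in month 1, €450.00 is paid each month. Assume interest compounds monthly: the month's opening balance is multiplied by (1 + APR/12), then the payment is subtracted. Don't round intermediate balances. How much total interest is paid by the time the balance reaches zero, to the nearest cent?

€1,930.14

Promo months 1–18 at r₀ = 0%/12 = 0; months 19+ at r₁ = 15.5%/12 = 0.0129167.
After month 18 (no interest yet): B = €18,261.00 − 18·€450.00 = €10,161.00.
Then at r₁ with €450.00/mo: n₂ = −ln(1 − r₁·B/P)/ln(1+r₁) ≈ 26.87 → 27 more payments.
Total paid = 44·€450.00 + €391.14 = €20,191.14; interest = €20,191.14 − €18,261.00 = €1,930.14.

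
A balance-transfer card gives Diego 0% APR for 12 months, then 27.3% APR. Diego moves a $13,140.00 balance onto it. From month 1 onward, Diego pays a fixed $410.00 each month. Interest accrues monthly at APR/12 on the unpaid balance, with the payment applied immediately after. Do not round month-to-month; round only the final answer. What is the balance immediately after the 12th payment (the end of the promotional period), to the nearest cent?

$8,220.00

Promo months 1–12 at r₀ = 0%/12 = 0; months 13+ at r₁ = 27.3%/12 = 0.02275.
After month 12 (no interest yet): B = $13,140.00 − 12·$410.00 = $8,220.00.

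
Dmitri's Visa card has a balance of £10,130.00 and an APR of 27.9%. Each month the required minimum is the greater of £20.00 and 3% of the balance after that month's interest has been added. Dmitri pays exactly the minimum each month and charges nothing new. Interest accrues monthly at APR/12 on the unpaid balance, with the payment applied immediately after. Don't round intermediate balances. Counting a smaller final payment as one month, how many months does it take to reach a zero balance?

Monthly rate r = 27.9%/12 = 2.325% = 0.02325.
While 3% of the post-interest balance exceeds £20.00, each month B ← (B·(1+r))·(1 − 0.03), i.e. B shrinks by the factor (1+r)·0.97 = 0.99255.
This holds for months 1–368. Entering month 369 the balance is £646.98; 3% of the post-interest balance is now below £20.00, so the flat £20.00 minimum applies from here.
From month 369 a fixed £20.00 at rate r clears £646.98 in 61 more payments. Total: 368 + 61 = 429 months.

429 months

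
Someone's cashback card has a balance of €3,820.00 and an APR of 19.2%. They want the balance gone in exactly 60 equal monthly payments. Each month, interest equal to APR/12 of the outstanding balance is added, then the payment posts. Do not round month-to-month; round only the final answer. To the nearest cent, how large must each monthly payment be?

Monthly rate r = 19.2%/12 = 1.6% = 0.016.
Level-payment amortization: P = B₀·r / (1 − (1+r)^(−n)) = 3820.00·0.016 / (1 − 1.016^(−60)).
Denominator 1 − (1+r)^(−60) = 0.614186408.
P = 61.12 / 0.614186408 ≈ 99.51.

€99.51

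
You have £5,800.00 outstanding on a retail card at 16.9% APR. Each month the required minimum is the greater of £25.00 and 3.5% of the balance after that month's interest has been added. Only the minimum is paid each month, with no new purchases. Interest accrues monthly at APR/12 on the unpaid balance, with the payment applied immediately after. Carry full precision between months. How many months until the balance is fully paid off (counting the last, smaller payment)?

Monthly rate r = 16.9%/12 = 1.40833% = 0.0140833.
While 3.5% of the post-interest balance exceeds £25.00, each month B ← (B·(1+r))·(1 − 0.035), i.e. B shrinks by the factor (1+r)·0.965 = 0.97859.
This holds for months 1–98. Entering month 99 the balance is £695.54; 3.5% of the post-interest balance is now below £25.00, so the flat £25.00 minimum applies from here.
From month 99 a fixed £25.00 at rate r clears £695.54 in 36 more payments. Total: 98 + 36 = 134 months.

134 months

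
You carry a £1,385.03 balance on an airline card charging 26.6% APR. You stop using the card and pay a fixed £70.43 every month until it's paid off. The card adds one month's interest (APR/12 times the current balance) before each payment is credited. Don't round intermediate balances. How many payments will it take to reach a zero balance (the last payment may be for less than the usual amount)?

27 months

Monthly rate r = 26.6%/12 = 2.21667% = 0.0221667.
Recurrence: B ← B·(1+r) − £70.43.
Month 1: interest £30.70; balance after payment £1,345.30.
Month 2: interest £29.82; balance after payment £1,304.69.
Closed form: n = −ln(1 − rB₀/P)/ln(1+r) = −ln(0.56408)/ln(1.02217) ≈ 26.115, so the balance reaches zero during payment 27.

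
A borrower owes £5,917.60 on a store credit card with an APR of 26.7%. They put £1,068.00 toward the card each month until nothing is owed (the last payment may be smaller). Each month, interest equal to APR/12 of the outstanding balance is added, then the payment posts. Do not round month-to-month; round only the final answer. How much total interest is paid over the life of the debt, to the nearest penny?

Monthly rate r = 26.7%/12 = 2.225% = 0.02225.
Payoff takes n = ⌈−ln(1 − rB₀/P)/ln(1+r)⌉ = ⌈5.979⌉ = 6 payments; the last is £1,045.67.
Total paid = 5·£1,068.00 + £1,045.67 = £6,385.67.
Total interest = total paid − principal = £6,385.67 − £5,917.60 = £468.07.

£468.07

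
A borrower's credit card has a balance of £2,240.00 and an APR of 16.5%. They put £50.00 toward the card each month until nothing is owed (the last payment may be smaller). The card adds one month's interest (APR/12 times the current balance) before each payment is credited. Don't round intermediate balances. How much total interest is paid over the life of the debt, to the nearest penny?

Monthly rate r = 16.5%/12 = 1.375% = 0.01375.
Payoff takes n = ⌈−ln(1 − rB₀/P)/ln(1+r)⌉ = ⌈70.086⌉ = 71 payments; the last is £4.31.
Total paid = 70·£50.00 + £4.31 = £3,504.31.
Total interest = total paid − principal = £3,504.31 − £2,240.00 = £1,264.31.

£1,264.31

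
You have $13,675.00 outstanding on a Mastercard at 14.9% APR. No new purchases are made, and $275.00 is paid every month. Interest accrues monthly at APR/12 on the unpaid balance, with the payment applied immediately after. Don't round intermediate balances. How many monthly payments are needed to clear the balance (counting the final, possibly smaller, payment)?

78 payments

Monthly rate r = 14.9%/12 = 1.24167% = 0.0124167.
Recurrence: B ← B·(1+r) − $275.00.
Month 1: interest $169.80; balance after payment $13,569.80.
Month 2: interest $168.49; balance after payment $13,463.29.
Closed form: n = −ln(1 − rB₀/P)/ln(1+r) = −ln(0.38255)/ln(1.01242) ≈ 77.866, so the balance reaches zero during payment 78.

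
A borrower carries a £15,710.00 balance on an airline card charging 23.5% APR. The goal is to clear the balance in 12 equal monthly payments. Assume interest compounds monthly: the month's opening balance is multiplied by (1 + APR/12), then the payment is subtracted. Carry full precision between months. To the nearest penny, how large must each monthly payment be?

Monthly rate r = 23.5%/12 = 1.95833% = 0.0195833.
Level-payment amortization: P = B₀·r / (1 − (1+r)^(−n)) = 15710.00·0.0195833 / (1 − 1.01958^(−12)).
Denominator 1 − (1+r)^(−12) = 0.207631379.
P = 307.654 / 0.207631379 ≈ 1481.73.

£1,481.73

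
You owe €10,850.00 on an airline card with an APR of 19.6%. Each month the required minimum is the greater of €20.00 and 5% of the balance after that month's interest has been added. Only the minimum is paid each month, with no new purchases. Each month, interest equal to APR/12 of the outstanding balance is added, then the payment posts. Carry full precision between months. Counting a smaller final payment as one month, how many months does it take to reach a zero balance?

119 months

Monthly rate r = 19.6%/12 = 1.63333% = 0.0163333.
While 5% of the post-interest balance exceeds €20.00, each month B ← (B·(1+r))·(1 − 0.05), i.e. B shrinks by the factor (1+r)·0.95 = 0.96552.
This holds for months 1–95. Entering month 96 the balance is €386.91; 5% of the post-interest balance is now below €20.00, so the flat €20.00 minimum applies from here.
From month 96 a fixed €20.00 at rate r clears €386.91 in 24 more payments. Total: 95 + 24 = 119 months.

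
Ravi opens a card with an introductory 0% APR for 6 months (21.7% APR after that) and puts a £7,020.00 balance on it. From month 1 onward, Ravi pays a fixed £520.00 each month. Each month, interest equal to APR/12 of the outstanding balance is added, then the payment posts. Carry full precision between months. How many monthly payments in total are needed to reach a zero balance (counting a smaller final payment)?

Promo months 1–6 at r₀ = 0%/12 = 0; months 7+ at r₁ = 21.7%/12 = 0.0180833.
After month 6 (no interest yet): B = £7,020.00 − 6·£520.00 = £3,900.00.
Then at r₁ with £520.00/mo: n₂ = −ln(1 − r₁·B/P)/ln(1+r₁) ≈ 8.13 → 9 more payments.

15 months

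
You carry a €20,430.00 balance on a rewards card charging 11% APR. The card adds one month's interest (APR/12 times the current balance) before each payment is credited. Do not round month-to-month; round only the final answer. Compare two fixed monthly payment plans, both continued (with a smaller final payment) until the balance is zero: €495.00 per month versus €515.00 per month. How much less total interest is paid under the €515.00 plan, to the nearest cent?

€276.10

Monthly rate r = 11%/12 = 0.916667% = 0.00916667.
At €495.00/mo: n = ⌈−ln(1 − rB₀/P)/ln(1+r)⌉ = 53 payments (last €46.63); total interest = total paid − €20,430.00 = €5,356.63.
At €515.00/mo: 50 payments (last €275.53); total interest €5,080.53.
Interest saved = €5,356.63 − €5,080.53 = €276.10.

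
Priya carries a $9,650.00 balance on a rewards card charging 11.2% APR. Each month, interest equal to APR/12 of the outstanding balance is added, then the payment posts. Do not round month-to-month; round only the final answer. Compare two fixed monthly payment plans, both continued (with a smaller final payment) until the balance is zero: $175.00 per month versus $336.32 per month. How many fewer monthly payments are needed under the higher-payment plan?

Monthly rate r = 11.2%/12 = 0.933333% = 0.00933333.
At $175.00/mo: n = ⌈−ln(1 − rB₀/P)/ln(1+r)⌉ = 78 payments (last $143.02); total interest = total paid − $9,650.00 = $3,968.02.
At $336.32/mo: 34 payments (last $186.13); total interest $1,634.69.
Payments saved = 78 − 34 = 44.

44 fewer payments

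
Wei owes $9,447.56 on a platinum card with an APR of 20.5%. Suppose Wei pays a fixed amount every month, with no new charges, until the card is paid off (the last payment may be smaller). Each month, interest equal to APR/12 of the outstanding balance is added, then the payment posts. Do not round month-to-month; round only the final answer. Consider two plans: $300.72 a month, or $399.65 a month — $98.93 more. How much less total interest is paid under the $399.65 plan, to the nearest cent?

Monthly rate r = 20.5%/12 = 1.70833% = 0.0170833.
At $300.72/mo: n = ⌈−ln(1 − rB₀/P)/ln(1+r)⌉ = 46 payments (last $127.00); total interest = total paid − $9,447.56 = $4,211.84.
At $399.65/mo: 31 payments (last $215.06); total interest $2,757.00.
Interest saved = $4,211.84 − $2,757.00 = $1,454.84.

$1,454.84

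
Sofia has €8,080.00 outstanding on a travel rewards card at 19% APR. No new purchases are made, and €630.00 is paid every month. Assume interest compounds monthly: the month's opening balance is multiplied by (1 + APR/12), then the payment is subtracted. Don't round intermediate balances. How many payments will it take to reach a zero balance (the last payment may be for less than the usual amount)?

Monthly rate r = 19%/12 = 1.58333% = 0.0158333.
Recurrence: B ← B·(1+r) − €630.00.
Month 1: interest €127.93; balance after payment €7,577.93.
Month 2: interest €119.98; balance after payment €7,067.92.
Closed form: n = −ln(1 − rB₀/P)/ln(1+r) = −ln(0.79693)/ln(1.01583) ≈ 14.449, so the balance reaches zero during payment 15.

15 payments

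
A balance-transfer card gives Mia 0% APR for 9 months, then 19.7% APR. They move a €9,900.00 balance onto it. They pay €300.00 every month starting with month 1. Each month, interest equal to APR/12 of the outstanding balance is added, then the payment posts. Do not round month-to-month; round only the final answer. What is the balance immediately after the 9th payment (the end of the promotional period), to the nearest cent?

Promo months 1–9 at r₀ = 0%/12 = 0; months 10+ at r₁ = 19.7%/12 = 0.0164167.
After month 9 (no interest yet): B = €9,900.00 − 9·€300.00 = €7,200.00.

€7,200.00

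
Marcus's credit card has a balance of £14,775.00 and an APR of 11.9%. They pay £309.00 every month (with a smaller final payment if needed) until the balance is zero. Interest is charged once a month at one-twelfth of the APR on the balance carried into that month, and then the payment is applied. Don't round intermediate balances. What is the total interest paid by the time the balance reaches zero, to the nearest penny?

£5,353.10

Monthly rate r = 11.9%/12 = 0.991667% = 0.00991667.
Payoff takes n = ⌈−ln(1 − rB₀/P)/ln(1+r)⌉ = ⌈65.139⌉ = 66 payments; the last is £43.10.
Total paid = 65·£309.00 + £43.10 = £20,128.10.
Total interest = total paid − principal = £20,128.10 − £14,775.00 = £5,353.10.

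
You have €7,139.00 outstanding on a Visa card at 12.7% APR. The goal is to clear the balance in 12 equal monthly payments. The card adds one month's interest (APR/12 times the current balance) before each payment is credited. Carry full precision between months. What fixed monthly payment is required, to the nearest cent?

Monthly rate r = 12.7%/12 = 1.05833% = 0.0105833.
Level-payment amortization: P = B₀·r / (1 − (1+r)^(−n)) = 7139.00·0.0105833 / (1 − 1.01058^(−12)).
Denominator 1 − (1+r)^(−12) = 0.118678385.
P = 75.5544 / 0.118678385 ≈ 636.63.

€636.63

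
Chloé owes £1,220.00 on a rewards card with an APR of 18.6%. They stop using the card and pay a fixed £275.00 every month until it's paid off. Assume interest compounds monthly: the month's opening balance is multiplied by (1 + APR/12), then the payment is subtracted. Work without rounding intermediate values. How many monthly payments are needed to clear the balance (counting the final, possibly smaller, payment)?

Monthly rate r = 18.6%/12 = 1.55% = 0.0155.
Recurrence: B ← B·(1+r) − £275.00.
Month 1: interest £18.91; balance after payment £963.91.
Month 2: interest £14.94; balance after payment £703.85.
Month 3: interest £10.91; balance after payment £439.76.
Month 4: interest £6.82; balance after payment £171.58.
Month 5: interest £2.66; balance after payment £0.00.

5 payments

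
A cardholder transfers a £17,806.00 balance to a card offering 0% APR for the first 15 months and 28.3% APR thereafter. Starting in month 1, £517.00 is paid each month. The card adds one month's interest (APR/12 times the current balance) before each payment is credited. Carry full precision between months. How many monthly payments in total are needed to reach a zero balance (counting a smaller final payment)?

42 payments

Promo months 1–15 at r₀ = 0%/12 = 0; months 16+ at r₁ = 28.3%/12 = 0.0235833.
After month 15 (no interest yet): B = £17,806.00 − 15·£517.00 = £10,051.00.
Then at r₁ with £517.00/mo: n₂ = −ln(1 − r₁·B/P)/ln(1+r₁) ≈ 26.31 → 27 more payments.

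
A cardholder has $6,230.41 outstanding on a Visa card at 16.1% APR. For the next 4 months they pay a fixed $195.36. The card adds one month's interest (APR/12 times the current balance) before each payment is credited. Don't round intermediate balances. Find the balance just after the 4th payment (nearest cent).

$5,774.26

Monthly rate r = 16.1%/12 = 1.34167% = 0.0134167.
Each month: B ← B·(1+r) − $195.36.
Month 1: interest $83.59; balance after payment $6,118.64.
Month 2: interest $82.09; balance after payment $6,005.37.
Month 3: interest $80.57; balance after payment $5,890.59.
Month 4: interest $79.03; balance after payment $5,774.26.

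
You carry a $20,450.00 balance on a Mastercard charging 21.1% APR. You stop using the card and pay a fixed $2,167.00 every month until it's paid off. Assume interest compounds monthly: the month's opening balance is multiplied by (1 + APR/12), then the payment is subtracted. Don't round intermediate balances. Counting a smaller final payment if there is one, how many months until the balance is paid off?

11 months

Monthly rate r = 21.1%/12 = 1.75833% = 0.0175833.
Recurrence: B ← B·(1+r) − $2,167.00.
Month 1: interest $359.58; balance after payment $18,642.58.
Month 2: interest $327.80; balance after payment $16,803.38.
Closed form: n = −ln(1 − rB₀/P)/ln(1+r) = −ln(0.83407)/ln(1.01758) ≈ 10.409, so the balance reaches zero during payment 11.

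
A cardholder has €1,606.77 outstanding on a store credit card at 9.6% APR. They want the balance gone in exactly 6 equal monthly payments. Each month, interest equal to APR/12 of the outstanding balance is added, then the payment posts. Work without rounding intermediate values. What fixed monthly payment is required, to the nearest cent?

€275.34

Monthly rate r = 9.6%/12 = 0.8% = 0.008.
Level-payment amortization: P = B₀·r / (1 − (1+r)^(−n)) = 1606.77·0.008 / (1 − 1.008^(−6)).
Denominator 1 − (1+r)^(−6) = 0.046684164.
P = 12.8542 / 0.046684164 ≈ 275.34.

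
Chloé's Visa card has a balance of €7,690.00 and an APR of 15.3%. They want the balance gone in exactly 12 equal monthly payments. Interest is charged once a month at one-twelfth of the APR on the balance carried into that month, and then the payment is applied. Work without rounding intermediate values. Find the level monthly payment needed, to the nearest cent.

Monthly rate r = 15.3%/12 = 1.275% = 0.01275.
Level-payment amortization: P = B₀·r / (1 − (1+r)^(−n)) = 7690.00·0.01275 / (1 − 1.01275^(−12)).
Denominator 1 − (1+r)^(−12) = 0.141039926.
P = 98.0475 / 0.141039926 ≈ 695.18.

€695.18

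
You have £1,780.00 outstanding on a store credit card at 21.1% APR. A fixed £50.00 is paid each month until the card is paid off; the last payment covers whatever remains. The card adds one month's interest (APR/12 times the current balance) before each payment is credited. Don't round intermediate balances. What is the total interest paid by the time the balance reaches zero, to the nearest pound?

Monthly rate r = 21.1%/12 = 1.75833% = 0.0175833.
Payoff takes n = ⌈−ln(1 − rB₀/P)/ln(1+r)⌉ = ⌈56.419⌉ = 57 payments; the last is £21.05.
Total paid = 56·£50.00 + £21.05 = £2,821.05.
Total interest = total paid − principal = £2,821.05 − £1,780.00 = £1,041.05.

£1,041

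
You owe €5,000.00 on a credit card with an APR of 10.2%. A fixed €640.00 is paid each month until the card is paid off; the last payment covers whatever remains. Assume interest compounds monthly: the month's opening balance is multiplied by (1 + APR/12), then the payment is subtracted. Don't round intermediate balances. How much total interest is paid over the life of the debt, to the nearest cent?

€195.99

Monthly rate r = 10.2%/12 = 0.85% = 0.0085.
Payoff takes n = ⌈−ln(1 − rB₀/P)/ln(1+r)⌉ = ⌈8.118⌉ = 9 payments; the last is €75.99.
Total paid = 8·€640.00 + €75.99 = €5,195.99.
Total interest = total paid − principal = €5,195.99 − €5,000.00 = €195.99.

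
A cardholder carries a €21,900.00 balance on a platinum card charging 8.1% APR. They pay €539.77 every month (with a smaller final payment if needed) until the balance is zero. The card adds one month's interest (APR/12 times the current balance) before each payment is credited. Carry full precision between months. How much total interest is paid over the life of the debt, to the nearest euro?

€3,778

Monthly rate r = 8.1%/12 = 0.675% = 0.00675.
Payoff takes n = ⌈−ln(1 − rB₀/P)/ln(1+r)⌉ = ⌈47.570⌉ = 48 payments; the last is €308.35.
Total paid = 47·€539.77 + €308.35 = €25,677.54.
Total interest = total paid − principal = €25,677.54 − €21,900.00 = €3,777.54.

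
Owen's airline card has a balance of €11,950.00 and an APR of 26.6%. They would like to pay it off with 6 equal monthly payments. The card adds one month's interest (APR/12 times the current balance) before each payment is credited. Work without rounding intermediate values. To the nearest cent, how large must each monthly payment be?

€2,149.01

Monthly rate r = 26.6%/12 = 2.21667% = 0.0221667.
Level-payment amortization: P = B₀·r / (1 − (1+r)^(−n)) = 11950.00·0.0221667 / (1 − 1.02217^(−6)).
Denominator 1 − (1+r)^(−6) = 0.123262235.
P = 264.892 / 0.123262235 ≈ 2149.01.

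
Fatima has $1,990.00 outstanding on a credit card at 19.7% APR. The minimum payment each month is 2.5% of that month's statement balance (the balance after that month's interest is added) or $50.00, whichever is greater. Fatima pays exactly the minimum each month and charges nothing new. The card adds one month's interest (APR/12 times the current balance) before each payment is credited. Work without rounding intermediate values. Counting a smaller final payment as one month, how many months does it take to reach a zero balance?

Monthly rate r = 19.7%/12 = 1.64167% = 0.0164167.
While 2.5% of the post-interest balance exceeds $50.00, each month B ← (B·(1+r))·(1 − 0.025), i.e. B shrinks by the factor (1+r)·0.975 = 0.99101.
This holds for months 1–2. Entering month 3 the balance is $1,954.37; 2.5% of the post-interest balance is now below $50.00, so the flat $50.00 minimum applies from here.
From month 3 a fixed $50.00 at rate r clears $1,954.37 in 64 more payments. Total: 2 + 64 = 66 months.

66 months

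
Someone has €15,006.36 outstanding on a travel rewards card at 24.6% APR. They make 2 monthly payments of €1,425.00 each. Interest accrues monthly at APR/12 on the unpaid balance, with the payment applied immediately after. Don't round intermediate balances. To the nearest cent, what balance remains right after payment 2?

€12,748.71

Monthly rate r = 24.6%/12 = 2.05% = 0.0205.
Each month: B ← B·(1+r) − €1,425.00.
Month 1: interest €307.63; balance after payment €13,888.99.
Month 2: interest €284.72; balance after payment €12,748.71.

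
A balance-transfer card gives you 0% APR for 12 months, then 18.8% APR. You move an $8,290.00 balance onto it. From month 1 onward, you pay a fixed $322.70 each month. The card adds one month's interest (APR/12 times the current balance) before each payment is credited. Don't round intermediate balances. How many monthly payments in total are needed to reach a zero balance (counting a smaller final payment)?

Promo months 1–12 at r₀ = 0%/12 = 0; months 13+ at r₁ = 18.8%/12 = 0.0156667.
After month 12 (no interest yet): B = $8,290.00 − 12·$322.70 = $4,417.60.
Then at r₁ with $322.70/mo: n₂ = −ln(1 − r₁·B/P)/ln(1+r₁) ≈ 15.53 → 16 more payments.

28 payments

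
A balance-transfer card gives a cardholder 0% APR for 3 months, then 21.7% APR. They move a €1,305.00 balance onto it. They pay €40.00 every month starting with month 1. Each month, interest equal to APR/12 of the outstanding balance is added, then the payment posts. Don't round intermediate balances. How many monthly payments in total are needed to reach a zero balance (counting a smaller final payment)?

46 months

Promo months 1–3 at r₀ = 0%/12 = 0; months 4+ at r₁ = 21.7%/12 = 0.0180833.
After month 3 (no interest yet): B = €1,305.00 − 3·€40.00 = €1,185.00.
Then at r₁ with €40.00/mo: n₂ = −ln(1 − r₁·B/P)/ln(1+r₁) ≈ 42.81 → 43 more payments.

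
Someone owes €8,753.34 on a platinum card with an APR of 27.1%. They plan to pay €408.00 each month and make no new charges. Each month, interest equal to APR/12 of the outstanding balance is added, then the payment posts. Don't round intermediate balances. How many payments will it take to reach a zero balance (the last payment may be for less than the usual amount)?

30 months

Monthly rate r = 27.1%/12 = 2.25833% = 0.0225833.
Recurrence: B ← B·(1+r) − €408.00.
Month 1: interest €197.68; balance after payment €8,543.02.
Month 2: interest €192.93; balance after payment €8,327.95.
Closed form: n = −ln(1 − rB₀/P)/ln(1+r) = −ln(0.51549)/ln(1.02258) ≈ 29.672, so the balance reaches zero during payment 30.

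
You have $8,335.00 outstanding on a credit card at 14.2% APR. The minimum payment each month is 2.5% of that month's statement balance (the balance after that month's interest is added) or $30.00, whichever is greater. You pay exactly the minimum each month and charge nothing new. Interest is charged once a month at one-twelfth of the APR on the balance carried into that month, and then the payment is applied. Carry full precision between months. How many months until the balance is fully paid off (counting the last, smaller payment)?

Monthly rate r = 14.2%/12 = 1.18333% = 0.0118333.
While 2.5% of the post-interest balance exceeds $30.00, each month B ← (B·(1+r))·(1 − 0.025), i.e. B shrinks by the factor (1+r)·0.975 = 0.98654.
This holds for months 1–144. Entering month 145 the balance is $1,183.76; 2.5% of the post-interest balance is now below $30.00, so the flat $30.00 minimum applies from here.
From month 145 a fixed $30.00 at rate r clears $1,183.76 in 54 more payments. Total: 144 + 54 = 198 months.

198 months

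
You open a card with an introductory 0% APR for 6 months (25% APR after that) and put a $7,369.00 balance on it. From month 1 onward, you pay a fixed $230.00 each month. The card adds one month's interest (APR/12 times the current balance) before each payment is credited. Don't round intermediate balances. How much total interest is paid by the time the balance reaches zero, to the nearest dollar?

Promo months 1–6 at r₀ = 0%/12 = 0; months 7+ at r₁ = 25%/12 = 0.0208333.
After month 6 (no interest yet): B = $7,369.00 − 6·$230.00 = $5,989.00.
Then at r₁ with $230.00/mo: n₂ = −ln(1 − r₁·B/P)/ln(1+r₁) ≈ 37.92 → 38 more payments.
Total paid = 43·$230.00 + $212.39 = $10,102.39; interest = $10,102.39 − $7,369.00 = $2,733.39.

$2,733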